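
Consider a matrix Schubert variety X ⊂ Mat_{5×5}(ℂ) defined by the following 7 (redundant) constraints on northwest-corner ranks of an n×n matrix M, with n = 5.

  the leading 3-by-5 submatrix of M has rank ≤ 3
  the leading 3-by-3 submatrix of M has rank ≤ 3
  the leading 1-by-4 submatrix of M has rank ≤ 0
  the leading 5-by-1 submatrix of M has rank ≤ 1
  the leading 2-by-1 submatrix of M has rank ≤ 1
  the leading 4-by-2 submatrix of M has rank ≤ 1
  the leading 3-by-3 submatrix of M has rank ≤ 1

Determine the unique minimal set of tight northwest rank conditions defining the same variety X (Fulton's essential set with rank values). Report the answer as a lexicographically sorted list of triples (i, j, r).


Recovering R(i,j) via the rank-extension bound from the 7 conditions:

  0 0 0 0 1
  1 1 1 1 2
  1 1 1 2 3
  1 1 2 3 4
  1 2 3 4 5

the unique w with this rank table is (5, 1, 4, 3, 2).

Fulton essential set (3 of the 7 Rothe cells):

[(1, 4, 0), (3, 3, 1), (4, 2, 1)]


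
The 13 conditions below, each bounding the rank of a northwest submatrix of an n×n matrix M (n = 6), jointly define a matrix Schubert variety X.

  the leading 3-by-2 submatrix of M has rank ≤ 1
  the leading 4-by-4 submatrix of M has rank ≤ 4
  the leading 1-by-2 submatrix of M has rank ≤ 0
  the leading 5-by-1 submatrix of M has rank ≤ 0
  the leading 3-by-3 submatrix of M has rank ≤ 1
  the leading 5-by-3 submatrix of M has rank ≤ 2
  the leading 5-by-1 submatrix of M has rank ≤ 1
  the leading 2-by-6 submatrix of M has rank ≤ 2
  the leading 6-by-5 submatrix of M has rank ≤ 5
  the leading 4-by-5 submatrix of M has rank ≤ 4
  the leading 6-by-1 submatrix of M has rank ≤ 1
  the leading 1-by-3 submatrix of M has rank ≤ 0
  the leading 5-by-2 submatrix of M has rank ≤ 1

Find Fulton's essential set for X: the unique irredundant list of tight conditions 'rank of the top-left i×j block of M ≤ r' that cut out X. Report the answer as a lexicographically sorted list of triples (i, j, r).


Recovering R(i,j) via the rank-extension bound from the 13 conditions:

  R[1]: 0 | 0 | 0 | 1 | 1 | 1
  R[2]: 0 | 1 | 1 | 2 | 2 | 2
  R[3]: 0 | 1 | 1 | 2 | 3 | 3
  R[4]: 0 | 1 | 2 | 3 | 4 | 4
  R[5]: 0 | 1 | 2 | 3 | 4 | 5
  R[6]: 1 | 2 | 3 | 4 | 5 | 6

second differences of R give the permutation w = (4, 2, 5, 3, 6, 1).

|D(w)|=8, |Ess(w)|=3:

[(1, 3, 0), (3, 3, 1), (5, 1, 0)]


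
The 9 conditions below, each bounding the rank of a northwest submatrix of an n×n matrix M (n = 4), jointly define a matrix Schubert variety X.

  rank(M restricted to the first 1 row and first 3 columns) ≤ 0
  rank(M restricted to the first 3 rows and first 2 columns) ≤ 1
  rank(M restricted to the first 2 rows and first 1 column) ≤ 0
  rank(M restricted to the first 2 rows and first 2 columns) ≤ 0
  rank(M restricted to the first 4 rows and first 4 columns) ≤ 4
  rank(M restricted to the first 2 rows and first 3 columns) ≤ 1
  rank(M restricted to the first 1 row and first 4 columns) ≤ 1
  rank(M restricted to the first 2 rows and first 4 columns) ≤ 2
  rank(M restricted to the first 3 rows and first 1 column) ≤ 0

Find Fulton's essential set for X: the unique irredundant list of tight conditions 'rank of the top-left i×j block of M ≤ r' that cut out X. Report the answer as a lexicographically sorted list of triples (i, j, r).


Rank table r_w(4×4) implied by the 9 constraints:

  i=1: 0  0  0  1
  i=2: 0  0  1  2
  i=3: 0  1  2  3
  i=4: 1  2  3  4

reading off 1-entries of Δ²R: w = (4, 3, 2, 1).

Rothe diagram D(w) (6 cells), 3 SE-corners (essential conditions):

[(1, 3, 0), (2, 2, 0), (3, 1, 0)]


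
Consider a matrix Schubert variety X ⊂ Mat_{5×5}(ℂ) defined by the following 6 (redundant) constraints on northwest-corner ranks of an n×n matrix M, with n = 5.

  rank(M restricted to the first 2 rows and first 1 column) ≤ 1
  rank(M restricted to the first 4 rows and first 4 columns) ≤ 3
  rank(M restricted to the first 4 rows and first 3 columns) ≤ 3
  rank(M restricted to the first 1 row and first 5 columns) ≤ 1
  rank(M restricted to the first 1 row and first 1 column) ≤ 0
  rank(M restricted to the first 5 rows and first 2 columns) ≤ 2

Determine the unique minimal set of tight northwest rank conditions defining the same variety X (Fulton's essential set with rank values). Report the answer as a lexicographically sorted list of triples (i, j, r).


Rank table r_w(5×5) implied by the 6 constraints:

  i=1: 0 1 1 1 1
  i=2: 1 2 2 2 2
  i=3: 1 2 3 3 3
  i=4: 1 2 3 3 4
  i=5: 1 2 3 4 5

giving w = (2, 1, 3, 5, 4) via Δ²R.

Rothe diagram D(w) (2 cells), 2 SE-corners (essential conditions):

[(1, 1, 0), (4, 4, 3)]


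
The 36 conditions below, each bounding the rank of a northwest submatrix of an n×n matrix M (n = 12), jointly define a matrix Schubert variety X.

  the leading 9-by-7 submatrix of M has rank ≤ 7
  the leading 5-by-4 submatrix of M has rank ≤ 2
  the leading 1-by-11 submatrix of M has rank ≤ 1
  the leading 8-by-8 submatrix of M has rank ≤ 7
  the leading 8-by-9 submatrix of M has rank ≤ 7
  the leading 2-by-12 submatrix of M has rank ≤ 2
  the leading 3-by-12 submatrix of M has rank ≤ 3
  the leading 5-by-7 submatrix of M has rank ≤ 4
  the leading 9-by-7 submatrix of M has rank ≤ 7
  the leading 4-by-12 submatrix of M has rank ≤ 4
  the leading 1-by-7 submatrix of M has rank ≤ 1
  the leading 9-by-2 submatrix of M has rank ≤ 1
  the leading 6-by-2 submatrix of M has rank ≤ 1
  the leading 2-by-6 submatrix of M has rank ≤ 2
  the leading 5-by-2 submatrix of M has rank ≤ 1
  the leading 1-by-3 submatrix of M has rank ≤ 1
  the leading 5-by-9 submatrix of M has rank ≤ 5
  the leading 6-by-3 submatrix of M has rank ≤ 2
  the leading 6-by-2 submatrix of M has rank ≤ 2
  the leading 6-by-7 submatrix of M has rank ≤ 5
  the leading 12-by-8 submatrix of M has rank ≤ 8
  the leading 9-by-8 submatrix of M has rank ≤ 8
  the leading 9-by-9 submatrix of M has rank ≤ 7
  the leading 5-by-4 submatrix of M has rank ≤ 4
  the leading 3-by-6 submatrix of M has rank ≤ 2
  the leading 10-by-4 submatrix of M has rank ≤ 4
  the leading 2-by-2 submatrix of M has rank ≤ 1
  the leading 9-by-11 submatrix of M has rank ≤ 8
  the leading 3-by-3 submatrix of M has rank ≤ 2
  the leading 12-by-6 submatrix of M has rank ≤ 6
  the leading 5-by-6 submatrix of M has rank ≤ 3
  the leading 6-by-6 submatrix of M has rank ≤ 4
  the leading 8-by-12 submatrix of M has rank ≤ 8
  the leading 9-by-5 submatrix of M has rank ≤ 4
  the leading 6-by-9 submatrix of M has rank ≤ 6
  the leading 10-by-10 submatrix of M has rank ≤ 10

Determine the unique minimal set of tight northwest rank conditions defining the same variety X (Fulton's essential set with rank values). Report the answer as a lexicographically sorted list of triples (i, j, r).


The tightest implied rank at each (i,j), from the 36 conditions:

  R[1]: 1 1 1 1 1 1 1 1 1 1 1 1
  R[2]: 1 1 2 2 2 2 2 2 2 2 2 2
  R[3]: 1 1 2 2 2 2 3 3 3 3 3 3
  R[4]: 1 1 2 2 3 3 4 4 4 4 4 4
  R[5]: 1 1 2 2 3 3 4 5 5 5 5 5
  R[6]: 1 1 2 3 4 4 5 6 6 6 6 6
  R[7]: 1 1 2 3 4 5 6 7 7 7 7 7
  R[8]: 1 1 2 3 4 5 6 7 7 8 8 8
  R[9]: 1 1 2 3 4 5 6 7 7 8 8 9
  R[10]: 1 2 3 4 5 6 7 8 8 9 9 10
  R[11]: 1 2 3 4 5 6 7 8 9 10 10 11
  R[12]: 1 2 3 4 5 6 7 8 9 10 11 12

hence w(1..12) = (1, 3, 7, 5, 8, 4, 6, 10, 12, 2, 9, 11).

|D(w)|=17, |Ess(w)|=6:

[(3, 6, 2), (5, 4, 2), (5, 6, 3), (9, 2, 1), (9, 9, 7), (9, 11, 8)]


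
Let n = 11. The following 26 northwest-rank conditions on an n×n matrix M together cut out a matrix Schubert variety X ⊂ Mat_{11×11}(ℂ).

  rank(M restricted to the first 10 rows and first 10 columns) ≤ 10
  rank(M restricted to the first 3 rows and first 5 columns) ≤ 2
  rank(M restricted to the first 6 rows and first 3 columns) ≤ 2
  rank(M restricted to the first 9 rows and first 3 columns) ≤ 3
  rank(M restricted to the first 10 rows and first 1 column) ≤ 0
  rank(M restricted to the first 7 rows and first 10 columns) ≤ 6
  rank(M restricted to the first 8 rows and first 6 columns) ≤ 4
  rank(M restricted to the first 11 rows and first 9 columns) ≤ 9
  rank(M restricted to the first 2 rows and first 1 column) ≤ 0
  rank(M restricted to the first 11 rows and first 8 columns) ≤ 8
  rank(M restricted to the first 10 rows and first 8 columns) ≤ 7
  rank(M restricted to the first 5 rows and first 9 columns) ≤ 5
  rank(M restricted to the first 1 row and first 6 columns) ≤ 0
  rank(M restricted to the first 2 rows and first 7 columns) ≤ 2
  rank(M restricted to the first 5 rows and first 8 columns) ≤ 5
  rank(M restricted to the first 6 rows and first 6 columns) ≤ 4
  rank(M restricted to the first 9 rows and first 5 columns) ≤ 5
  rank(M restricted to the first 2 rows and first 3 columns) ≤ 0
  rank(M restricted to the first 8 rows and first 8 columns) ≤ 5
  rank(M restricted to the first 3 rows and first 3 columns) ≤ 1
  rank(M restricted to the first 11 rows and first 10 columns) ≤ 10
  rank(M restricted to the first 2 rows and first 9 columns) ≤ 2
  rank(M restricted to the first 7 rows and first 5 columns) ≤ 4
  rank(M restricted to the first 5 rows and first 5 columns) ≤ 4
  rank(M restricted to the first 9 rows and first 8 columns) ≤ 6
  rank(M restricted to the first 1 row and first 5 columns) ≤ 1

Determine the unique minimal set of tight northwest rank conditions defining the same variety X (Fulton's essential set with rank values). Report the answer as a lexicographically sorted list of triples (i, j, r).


Rank table r_w(11×11) implied by the 26 constraints:

  row 1: 0 0 0 0 0 0 1 1 1 1 1
  row 2: 0 0 0 1 1 1 2 2 2 2 2
  row 3: 0 1 1 2 2 2 3 3 3 3 3
  row 4: 0 1 2 3 3 3 4 4 4 4 4
  row 5: 0 1 2 3 4 4 5 5 5 5 5
  row 6: 0 1 2 3 4 4 5 5 6 6 6
  row 7: 0 1 2 3 4 4 5 5 6 6 7
  row 8: 0 1 2 3 4 4 5 5 6 7 8
  row 9: 0 1 2 3 4 5 6 6 7 8 9
  row 10: 0 1 2 3 4 5 6 7 8 9 10
  row 11: 1 2 3 4 5 6 7 8 9 10 11

second differences of R give the permutation w = (7, 4, 2, 3, 5, 9, 11, 10, 6, 8, 1).

Rothe diagram D(w) (24 cells), 6 SE-corners (essential conditions):

[(1, 6, 0), (2, 3, 0), (7, 10, 6), (8, 6, 4), (8, 8, 5), (10, 1, 0)]


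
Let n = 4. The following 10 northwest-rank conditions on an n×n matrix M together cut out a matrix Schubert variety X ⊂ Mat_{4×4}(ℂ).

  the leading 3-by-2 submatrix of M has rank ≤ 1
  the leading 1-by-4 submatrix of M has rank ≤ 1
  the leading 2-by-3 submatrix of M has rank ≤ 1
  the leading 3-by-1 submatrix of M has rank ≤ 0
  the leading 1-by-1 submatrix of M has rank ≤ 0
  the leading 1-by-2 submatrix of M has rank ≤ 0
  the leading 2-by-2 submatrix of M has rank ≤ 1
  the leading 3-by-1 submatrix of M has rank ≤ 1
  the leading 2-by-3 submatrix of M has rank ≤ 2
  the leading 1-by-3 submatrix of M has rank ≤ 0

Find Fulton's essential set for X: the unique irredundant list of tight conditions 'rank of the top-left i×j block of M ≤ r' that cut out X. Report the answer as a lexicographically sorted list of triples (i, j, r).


The tightest implied rank at each (i,j), from the 10 conditions:

  R[1]: 0  0  0  1
  R[2]: 0  1  1  2
  R[3]: 0  1  2  3
  R[4]: 1  2  3  4

giving w = (4, 2, 3, 1) via Δ²R.

2 SE-corners of the 5-cell Rothe diagram give Ess(w):

[(1, 3, 0), (3, 1, 0)]


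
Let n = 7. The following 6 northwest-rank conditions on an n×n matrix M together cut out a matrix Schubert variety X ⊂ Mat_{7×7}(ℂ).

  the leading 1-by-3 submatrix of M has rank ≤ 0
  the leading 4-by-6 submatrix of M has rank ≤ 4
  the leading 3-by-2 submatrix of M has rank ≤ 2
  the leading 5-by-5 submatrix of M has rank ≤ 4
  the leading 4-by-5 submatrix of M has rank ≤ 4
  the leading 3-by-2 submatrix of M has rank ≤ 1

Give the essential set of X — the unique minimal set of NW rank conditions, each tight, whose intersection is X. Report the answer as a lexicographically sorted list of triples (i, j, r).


The tightest implied rank at each (i,j), from the 6 conditions:

  row 1: 0, 0, 0, 1, 1, 1, 1
  row 2: 1, 1, 1, 2, 2, 2, 2
  row 3: 1, 1, 2, 3, 3, 3, 3
  row 4: 1, 2, 3, 4, 4, 4, 4
  row 5: 1, 2, 3, 4, 4, 5, 5
  row 6: 1, 2, 3, 4, 5, 6, 6
  row 7: 1, 2, 3, 4, 5, 6, 7

hence w(1..7) = (4, 1, 3, 2, 6, 5, 7).

D(w) has 5 cells with 3 SE-corners; essential set:

[(1, 3, 0), (3, 2, 1), (5, 5, 4)]


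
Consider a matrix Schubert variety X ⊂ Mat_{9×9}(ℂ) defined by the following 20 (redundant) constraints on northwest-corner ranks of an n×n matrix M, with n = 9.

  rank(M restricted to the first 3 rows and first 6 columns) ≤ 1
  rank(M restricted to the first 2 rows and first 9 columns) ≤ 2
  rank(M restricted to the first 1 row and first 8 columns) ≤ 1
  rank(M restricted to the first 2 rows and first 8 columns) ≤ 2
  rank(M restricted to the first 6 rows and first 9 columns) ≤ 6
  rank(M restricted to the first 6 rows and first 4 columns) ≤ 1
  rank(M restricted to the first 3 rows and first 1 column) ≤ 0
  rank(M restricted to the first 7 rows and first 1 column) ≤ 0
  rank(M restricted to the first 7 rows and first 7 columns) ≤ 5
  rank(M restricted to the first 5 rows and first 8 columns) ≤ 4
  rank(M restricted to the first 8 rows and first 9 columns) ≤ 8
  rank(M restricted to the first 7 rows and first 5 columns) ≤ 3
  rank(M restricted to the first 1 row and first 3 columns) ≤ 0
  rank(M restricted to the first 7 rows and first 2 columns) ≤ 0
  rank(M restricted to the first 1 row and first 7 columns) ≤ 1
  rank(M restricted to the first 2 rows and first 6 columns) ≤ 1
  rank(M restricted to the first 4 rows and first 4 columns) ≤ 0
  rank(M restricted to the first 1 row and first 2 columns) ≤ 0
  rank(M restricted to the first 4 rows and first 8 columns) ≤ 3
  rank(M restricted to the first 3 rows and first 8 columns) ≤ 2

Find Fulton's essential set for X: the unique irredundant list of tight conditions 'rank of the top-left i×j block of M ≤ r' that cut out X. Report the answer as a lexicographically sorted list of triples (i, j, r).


Reconstructing r_w from the 20 given conditions:

  i=1: 0  0  0  0  1  1  1  1  1
  i=2: 0  0  0  0  1  1  2  2  2
  i=3: 0  0  0  0  1  1  2  2  3
  i=4: 0  0  0  0  1  2  3  3  4
  i=5: 0  0  1  1  2  3  4  4  5
  i=6: 0  0  1  1  2  3  4  5  6
  i=7: 0  0  1  2  3  4  5  6  7
  i=8: 1  1  2  3  4  5  6  7  8
  i=9: 1  2  3  4  5  6  7  8  9

so w = (5, 7, 9, 6, 3, 8, 4, 1, 2).

Fulton essential set (5 of the 26 Rothe cells):

[(3, 6, 1), (3, 8, 2), (4, 4, 0), (6, 4, 1), (7, 2, 0)]


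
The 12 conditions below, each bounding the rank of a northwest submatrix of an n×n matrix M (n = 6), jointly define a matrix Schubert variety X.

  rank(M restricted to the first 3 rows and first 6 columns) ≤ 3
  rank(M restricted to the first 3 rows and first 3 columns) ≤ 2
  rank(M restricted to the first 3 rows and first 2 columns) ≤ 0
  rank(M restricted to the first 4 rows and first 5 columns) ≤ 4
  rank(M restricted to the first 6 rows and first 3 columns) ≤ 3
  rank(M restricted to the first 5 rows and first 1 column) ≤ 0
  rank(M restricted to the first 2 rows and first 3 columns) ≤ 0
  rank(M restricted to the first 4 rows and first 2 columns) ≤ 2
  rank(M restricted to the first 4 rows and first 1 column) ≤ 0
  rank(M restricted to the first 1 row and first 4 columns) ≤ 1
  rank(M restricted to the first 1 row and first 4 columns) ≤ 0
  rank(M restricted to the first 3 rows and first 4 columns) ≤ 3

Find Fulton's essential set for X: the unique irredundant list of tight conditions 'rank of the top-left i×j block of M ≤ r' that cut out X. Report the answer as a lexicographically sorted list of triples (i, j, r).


The tightest implied rank at each (i,j), from the 12 conditions:

  i=1: 0, 0, 0, 0, 1, 1
  i=2: 0, 0, 0, 1, 2, 2
  i=3: 0, 0, 1, 2, 3, 3
  i=4: 0, 1, 2, 3, 4, 4
  i=5: 0, 1, 2, 3, 4, 5
  i=6: 1, 2, 3, 4, 5, 6

second differences of R give the permutation w = (5, 4, 3, 2, 6, 1).

ℓ(w)=11; the 4 essential cells (i,j,r):

[(1, 4, 0), (2, 3, 0), (3, 2, 0), (5, 1, 0)]


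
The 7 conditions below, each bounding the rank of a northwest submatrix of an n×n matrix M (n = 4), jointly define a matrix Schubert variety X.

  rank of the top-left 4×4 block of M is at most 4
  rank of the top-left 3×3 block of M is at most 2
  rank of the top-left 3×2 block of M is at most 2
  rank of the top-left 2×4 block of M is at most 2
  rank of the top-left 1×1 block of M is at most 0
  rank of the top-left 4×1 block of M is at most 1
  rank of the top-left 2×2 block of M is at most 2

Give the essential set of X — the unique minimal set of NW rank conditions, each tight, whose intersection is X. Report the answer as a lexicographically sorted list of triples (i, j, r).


Recovering R(i,j) via the rank-extension bound from the 7 conditions:

  row 1: 0, 1, 1, 1
  row 2: 1, 2, 2, 2
  row 3: 1, 2, 2, 3
  row 4: 1, 2, 3, 4

hence w(1..4) = (2, 1, 4, 3).

ℓ(w)=2; the 2 essential cells (i,j,r):

[(1, 1, 0), (3, 3, 2)]


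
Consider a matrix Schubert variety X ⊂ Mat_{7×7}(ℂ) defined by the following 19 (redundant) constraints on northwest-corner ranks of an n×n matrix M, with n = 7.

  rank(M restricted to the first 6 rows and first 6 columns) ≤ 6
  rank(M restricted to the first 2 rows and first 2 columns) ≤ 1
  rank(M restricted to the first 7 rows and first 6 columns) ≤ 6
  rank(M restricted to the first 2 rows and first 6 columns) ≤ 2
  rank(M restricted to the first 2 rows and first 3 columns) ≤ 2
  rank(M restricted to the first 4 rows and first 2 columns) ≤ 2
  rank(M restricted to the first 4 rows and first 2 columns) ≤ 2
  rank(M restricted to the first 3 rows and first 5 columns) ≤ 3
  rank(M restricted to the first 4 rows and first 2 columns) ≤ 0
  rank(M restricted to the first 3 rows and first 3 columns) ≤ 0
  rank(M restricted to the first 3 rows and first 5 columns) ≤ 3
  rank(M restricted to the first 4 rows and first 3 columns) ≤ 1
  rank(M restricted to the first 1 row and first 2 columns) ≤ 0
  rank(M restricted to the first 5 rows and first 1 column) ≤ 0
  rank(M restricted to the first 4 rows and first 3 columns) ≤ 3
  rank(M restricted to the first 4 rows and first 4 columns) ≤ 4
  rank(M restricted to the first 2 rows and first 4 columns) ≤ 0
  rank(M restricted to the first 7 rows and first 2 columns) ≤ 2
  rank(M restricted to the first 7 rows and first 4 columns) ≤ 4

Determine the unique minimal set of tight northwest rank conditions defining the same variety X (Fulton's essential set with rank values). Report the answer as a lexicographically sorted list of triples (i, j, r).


Reconstructing r_w from the 19 given conditions:

  R[1]: 0 | 0 | 0 | 0 | 1 | 1 | 1
  R[2]: 0 | 0 | 0 | 0 | 1 | 2 | 2
  R[3]: 0 | 0 | 0 | 1 | 2 | 3 | 3
  R[4]: 0 | 0 | 1 | 2 | 3 | 4 | 4
  R[5]: 0 | 1 | 2 | 3 | 4 | 5 | 5
  R[6]: 1 | 2 | 3 | 4 | 5 | 6 | 6
  R[7]: 1 | 2 | 3 | 4 | 5 | 6 | 7

so w = (5, 6, 4, 3, 2, 1, 7).

D(w) has 14 cells with 4 SE-corners; essential set:

[(2, 4, 0), (3, 3, 0), (4, 2, 0), (5, 1, 0)]


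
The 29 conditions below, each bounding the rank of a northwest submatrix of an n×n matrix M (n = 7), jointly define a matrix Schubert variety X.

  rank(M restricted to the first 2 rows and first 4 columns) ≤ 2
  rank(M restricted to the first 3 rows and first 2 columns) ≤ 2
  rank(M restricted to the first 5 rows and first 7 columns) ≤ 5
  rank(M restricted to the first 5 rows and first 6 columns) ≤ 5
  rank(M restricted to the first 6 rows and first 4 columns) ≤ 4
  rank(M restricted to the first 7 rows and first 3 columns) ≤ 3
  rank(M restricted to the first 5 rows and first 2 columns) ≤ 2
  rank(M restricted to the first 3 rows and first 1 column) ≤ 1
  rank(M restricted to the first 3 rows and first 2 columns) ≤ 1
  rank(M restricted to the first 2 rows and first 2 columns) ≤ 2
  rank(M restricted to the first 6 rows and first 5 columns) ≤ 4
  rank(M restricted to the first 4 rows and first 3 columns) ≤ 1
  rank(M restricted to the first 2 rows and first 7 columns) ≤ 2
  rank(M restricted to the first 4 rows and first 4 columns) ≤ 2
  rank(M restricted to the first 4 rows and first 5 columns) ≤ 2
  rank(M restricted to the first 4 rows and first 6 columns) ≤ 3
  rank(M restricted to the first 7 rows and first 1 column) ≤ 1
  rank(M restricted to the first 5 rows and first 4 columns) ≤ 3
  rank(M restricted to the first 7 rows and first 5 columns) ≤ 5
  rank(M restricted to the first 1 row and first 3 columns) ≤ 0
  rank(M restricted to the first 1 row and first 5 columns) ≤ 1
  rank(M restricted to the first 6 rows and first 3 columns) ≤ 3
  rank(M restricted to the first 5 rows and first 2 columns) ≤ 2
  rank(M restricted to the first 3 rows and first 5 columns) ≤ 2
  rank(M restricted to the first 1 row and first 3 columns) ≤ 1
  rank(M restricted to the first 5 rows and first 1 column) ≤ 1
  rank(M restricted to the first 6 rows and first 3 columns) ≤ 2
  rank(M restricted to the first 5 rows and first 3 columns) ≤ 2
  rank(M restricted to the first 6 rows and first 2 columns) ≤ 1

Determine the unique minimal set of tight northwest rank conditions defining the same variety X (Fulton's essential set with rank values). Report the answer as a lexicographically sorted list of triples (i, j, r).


Reconstructing r_w from the 29 given conditions:

  i=1: 0  0  0  1  1  1  1
  i=2: 1  1  1  2  2  2  2
  i=3: 1  1  1  2  2  3  3
  i=4: 1  1  1  2  2  3  4
  i=5: 1  1  2  3  3  4  5
  i=6: 1  1  2  3  4  5  6
  i=7: 1  2  3  4  5  6  7

second differences of R give the permutation w = (4, 1, 6, 7, 3, 5, 2).

|D(w)|=11, |Ess(w)|=4:

[(1, 3, 0), (4, 3, 1), (4, 5, 2), (6, 2, 1)]


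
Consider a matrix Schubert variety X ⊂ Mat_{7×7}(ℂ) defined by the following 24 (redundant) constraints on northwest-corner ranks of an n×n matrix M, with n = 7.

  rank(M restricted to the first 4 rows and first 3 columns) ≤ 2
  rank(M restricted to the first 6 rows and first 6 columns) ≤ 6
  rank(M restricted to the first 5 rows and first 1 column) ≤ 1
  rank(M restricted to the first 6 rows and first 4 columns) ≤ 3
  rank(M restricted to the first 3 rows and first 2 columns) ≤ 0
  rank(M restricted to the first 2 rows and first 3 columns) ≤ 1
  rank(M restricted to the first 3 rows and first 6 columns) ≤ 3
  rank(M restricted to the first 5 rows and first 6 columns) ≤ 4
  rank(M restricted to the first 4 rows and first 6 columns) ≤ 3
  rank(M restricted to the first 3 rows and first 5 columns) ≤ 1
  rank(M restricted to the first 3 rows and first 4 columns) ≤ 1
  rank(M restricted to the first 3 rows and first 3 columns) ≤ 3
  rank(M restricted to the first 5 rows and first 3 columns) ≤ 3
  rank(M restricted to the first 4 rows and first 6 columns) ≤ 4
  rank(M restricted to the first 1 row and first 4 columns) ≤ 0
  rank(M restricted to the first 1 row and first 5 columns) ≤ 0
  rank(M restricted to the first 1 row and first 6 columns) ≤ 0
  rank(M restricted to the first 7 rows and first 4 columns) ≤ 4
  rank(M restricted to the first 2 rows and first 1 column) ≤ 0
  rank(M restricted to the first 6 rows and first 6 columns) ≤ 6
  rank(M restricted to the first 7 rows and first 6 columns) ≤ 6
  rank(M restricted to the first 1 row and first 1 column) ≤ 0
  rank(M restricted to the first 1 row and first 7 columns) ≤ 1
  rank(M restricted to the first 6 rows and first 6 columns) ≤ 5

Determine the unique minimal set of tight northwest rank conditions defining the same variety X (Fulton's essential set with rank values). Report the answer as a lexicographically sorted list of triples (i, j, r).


The tightest implied rank at each (i,j), from the 24 conditions:

  R[1]: 0 | 0 | 0 | 0 | 0 | 0 | 1
  R[2]: 0 | 0 | 1 | 1 | 1 | 1 | 2
  R[3]: 0 | 0 | 1 | 1 | 1 | 2 | 3
  R[4]: 1 | 1 | 2 | 2 | 2 | 3 | 4
  R[5]: 1 | 2 | 3 | 3 | 3 | 4 | 5
  R[6]: 1 | 2 | 3 | 3 | 4 | 5 | 6
  R[7]: 1 | 2 | 3 | 4 | 5 | 6 | 7

the unique w with this rank table is (7, 3, 6, 1, 2, 5, 4).

Fulton essential set (4 of the 13 Rothe cells):

[(1, 6, 0), (3, 2, 0), (3, 5, 1), (6, 4, 3)]


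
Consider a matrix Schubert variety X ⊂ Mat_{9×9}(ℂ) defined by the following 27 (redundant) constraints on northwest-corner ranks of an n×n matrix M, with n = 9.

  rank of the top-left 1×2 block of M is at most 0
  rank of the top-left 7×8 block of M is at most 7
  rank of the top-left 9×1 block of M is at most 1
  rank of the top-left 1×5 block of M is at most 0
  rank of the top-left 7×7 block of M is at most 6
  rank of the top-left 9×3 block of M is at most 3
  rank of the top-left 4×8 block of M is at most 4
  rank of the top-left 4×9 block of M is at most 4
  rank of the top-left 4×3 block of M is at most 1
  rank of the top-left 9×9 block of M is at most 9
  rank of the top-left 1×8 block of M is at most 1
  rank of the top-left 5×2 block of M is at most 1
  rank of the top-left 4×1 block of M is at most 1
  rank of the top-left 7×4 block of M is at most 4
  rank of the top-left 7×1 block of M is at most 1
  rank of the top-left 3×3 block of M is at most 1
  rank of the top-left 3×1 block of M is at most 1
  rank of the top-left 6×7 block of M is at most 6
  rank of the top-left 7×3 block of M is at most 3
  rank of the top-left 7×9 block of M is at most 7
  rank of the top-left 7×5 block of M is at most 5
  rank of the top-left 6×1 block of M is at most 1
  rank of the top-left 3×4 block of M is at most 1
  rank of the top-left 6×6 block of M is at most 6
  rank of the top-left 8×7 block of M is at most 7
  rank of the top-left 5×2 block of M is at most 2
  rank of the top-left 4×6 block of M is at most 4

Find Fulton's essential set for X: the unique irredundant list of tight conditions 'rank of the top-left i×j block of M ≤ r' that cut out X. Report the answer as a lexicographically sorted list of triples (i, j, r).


Recovering R(i,j) via the rank-extension bound from the 27 conditions:

  i=1: 0 0 0 0 0 1 1 1 1
  i=2: 1 1 1 1 1 2 2 2 2
  i=3: 1 1 1 1 2 3 3 3 3
  i=4: 1 1 1 2 3 4 4 4 4
  i=5: 1 1 2 3 4 5 5 5 5
  i=6: 1 2 3 4 5 6 6 6 6
  i=7: 1 2 3 4 5 6 6 7 7
  i=8: 1 2 3 4 5 6 7 8 8
  i=9: 1 2 3 4 5 6 7 8 9

giving w = (6, 1, 5, 4, 3, 2, 8, 7, 9) via Δ²R.

D(w) has 12 cells with 5 SE-corners; essential set:

[(1, 5, 0), (3, 4, 1), (4, 3, 1), (5, 2, 1), (7, 7, 6)]


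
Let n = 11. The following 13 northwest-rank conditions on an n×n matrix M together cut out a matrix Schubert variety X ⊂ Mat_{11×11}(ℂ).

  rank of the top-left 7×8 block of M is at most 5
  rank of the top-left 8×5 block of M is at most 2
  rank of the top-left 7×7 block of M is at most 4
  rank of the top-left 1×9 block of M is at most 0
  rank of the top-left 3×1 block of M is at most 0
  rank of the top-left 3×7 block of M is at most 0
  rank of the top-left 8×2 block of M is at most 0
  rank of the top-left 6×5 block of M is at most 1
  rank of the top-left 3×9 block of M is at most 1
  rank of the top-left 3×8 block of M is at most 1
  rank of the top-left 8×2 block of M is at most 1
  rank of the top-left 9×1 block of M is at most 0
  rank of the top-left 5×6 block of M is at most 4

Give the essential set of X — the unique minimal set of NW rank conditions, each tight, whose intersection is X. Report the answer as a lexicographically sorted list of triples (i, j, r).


The tightest implied rank at each (i,j), from the 13 conditions:

  R[1]: 0, 0, 0, 0, 0, 0, 0, 0, 0, 1, 1
  R[2]: 0, 0, 0, 0, 0, 0, 0, 1, 1, 2, 2
  R[3]: 0, 0, 0, 0, 0, 0, 0, 1, 1, 2, 3
  R[4]: 0, 0, 1, 1, 1, 1, 1, 2, 2, 3, 4
  R[5]: 0, 0, 1, 1, 1, 2, 2, 3, 3, 4, 5
  R[6]: 0, 0, 1, 1, 1, 2, 3, 4, 4, 5, 6
  R[7]: 0, 0, 1, 2, 2, 3, 4, 5, 5, 6, 7
  R[8]: 0, 0, 1, 2, 2, 3, 4, 5, 6, 7, 8
  R[9]: 0, 1, 2, 3, 3, 4, 5, 6, 7, 8, 9
  R[10]: 1, 2, 3, 4, 4, 5, 6, 7, 8, 9, 10
  R[11]: 1, 2, 3, 4, 5, 6, 7, 8, 9, 10, 11

reading off 1-entries of Δ²R: w = (10, 8, 11, 3, 6, 7, 4, 9, 2, 1, 5).

D(w) has 40 cells with 7 SE-corners; essential set:

[(1, 9, 0), (3, 7, 0), (3, 9, 1), (6, 5, 1), (8, 2, 0), (8, 5, 2), (9, 1, 0)]


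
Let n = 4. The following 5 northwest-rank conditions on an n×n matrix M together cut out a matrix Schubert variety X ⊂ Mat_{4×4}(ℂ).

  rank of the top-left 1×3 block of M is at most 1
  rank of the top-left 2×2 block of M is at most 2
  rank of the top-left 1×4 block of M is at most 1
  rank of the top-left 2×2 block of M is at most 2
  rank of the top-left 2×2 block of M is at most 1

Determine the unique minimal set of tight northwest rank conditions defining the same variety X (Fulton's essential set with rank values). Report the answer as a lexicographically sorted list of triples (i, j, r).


The tightest implied rank at each (i,j), from the 5 conditions:

  i=1: 1, 1, 1, 1
  i=2: 1, 1, 2, 2
  i=3: 1, 2, 3, 3
  i=4: 1, 2, 3, 4

second differences of R give the permutation w = (1, 3, 2, 4).

D(w) has 1 cell with 1 SE-corner; essential set:

[(2, 2, 1)]


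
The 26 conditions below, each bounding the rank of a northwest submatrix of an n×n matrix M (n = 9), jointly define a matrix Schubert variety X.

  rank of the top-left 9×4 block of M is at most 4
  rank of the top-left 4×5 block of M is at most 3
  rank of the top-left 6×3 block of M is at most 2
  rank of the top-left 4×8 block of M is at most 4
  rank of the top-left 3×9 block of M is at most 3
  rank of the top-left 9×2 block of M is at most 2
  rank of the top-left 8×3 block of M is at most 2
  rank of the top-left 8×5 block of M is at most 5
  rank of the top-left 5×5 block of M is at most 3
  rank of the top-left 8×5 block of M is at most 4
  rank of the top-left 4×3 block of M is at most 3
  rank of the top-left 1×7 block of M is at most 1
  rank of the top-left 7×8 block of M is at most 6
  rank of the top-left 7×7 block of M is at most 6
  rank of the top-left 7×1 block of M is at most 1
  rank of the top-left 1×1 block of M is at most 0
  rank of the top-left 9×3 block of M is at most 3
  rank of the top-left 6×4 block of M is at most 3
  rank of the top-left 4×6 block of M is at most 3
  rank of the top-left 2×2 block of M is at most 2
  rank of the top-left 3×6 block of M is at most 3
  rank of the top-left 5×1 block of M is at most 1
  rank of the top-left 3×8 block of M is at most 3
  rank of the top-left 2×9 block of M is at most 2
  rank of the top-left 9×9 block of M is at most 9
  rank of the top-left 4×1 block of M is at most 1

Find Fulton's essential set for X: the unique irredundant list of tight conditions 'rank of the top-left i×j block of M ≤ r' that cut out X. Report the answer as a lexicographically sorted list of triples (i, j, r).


Recovering R(i,j) via the rank-extension bound from the 26 conditions:

  row 1: 0 | 1 | 1 | 1 | 1 | 1 | 1 | 1 | 1
  row 2: 1 | 2 | 2 | 2 | 2 | 2 | 2 | 2 | 2
  row 3: 1 | 2 | 2 | 3 | 3 | 3 | 3 | 3 | 3
  row 4: 1 | 2 | 2 | 3 | 3 | 3 | 4 | 4 | 4
  row 5: 1 | 2 | 2 | 3 | 3 | 4 | 5 | 5 | 5
  row 6: 1 | 2 | 2 | 3 | 4 | 5 | 6 | 6 | 6
  row 7: 1 | 2 | 2 | 3 | 4 | 5 | 6 | 6 | 7
  row 8: 1 | 2 | 2 | 3 | 4 | 5 | 6 | 7 | 8
  row 9: 1 | 2 | 3 | 4 | 5 | 6 | 7 | 8 | 9

second differences of R give the permutation w = (2, 1, 4, 7, 6, 5, 9, 8, 3).

Fulton essential set (5 of the 11 Rothe cells):

[(1, 1, 0), (4, 6, 3), (5, 5, 3), (7, 8, 6), (8, 3, 2)]


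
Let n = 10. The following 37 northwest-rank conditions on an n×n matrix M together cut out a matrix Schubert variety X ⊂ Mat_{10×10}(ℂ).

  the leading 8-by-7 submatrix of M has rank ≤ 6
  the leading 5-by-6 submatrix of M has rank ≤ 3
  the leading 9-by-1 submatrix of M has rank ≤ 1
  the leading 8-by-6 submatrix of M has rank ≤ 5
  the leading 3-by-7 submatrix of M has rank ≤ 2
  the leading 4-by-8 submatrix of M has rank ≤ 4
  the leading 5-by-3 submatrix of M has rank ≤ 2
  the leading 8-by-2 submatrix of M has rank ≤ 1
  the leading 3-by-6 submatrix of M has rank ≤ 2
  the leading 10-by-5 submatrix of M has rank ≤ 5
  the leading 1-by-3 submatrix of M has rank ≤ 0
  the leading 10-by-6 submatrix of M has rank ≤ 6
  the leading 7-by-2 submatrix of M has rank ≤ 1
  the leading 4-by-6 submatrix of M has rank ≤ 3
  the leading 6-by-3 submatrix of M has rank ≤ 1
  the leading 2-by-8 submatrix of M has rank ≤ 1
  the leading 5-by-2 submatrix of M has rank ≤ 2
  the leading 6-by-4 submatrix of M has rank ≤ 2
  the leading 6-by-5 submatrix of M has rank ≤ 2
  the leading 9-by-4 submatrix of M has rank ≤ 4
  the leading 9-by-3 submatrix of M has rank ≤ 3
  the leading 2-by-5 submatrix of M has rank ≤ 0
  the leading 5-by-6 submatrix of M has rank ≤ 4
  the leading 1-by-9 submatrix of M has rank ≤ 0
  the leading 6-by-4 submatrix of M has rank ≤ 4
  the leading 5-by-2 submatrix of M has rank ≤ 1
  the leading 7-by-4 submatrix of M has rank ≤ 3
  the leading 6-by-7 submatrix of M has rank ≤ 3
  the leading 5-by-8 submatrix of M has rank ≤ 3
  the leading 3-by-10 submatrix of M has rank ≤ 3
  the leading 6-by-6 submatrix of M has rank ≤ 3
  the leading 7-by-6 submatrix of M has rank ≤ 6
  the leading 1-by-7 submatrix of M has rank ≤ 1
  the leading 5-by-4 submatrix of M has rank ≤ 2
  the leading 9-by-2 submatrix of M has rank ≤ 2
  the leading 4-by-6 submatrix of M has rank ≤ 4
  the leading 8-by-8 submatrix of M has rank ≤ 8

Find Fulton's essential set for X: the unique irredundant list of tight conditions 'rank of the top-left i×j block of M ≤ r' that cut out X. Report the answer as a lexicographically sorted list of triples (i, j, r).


Reconstructing r_w from the 37 given conditions:

  i=1: 0, 0, 0, 0, 0, 0, 0, 0, 0, 1
  i=2: 0, 0, 0, 0, 0, 1, 1, 1, 1, 2
  i=3: 1, 1, 1, 1, 1, 2, 2, 2, 2, 3
  i=4: 1, 1, 1, 2, 2, 3, 3, 3, 3, 4
  i=5: 1, 1, 1, 2, 2, 3, 3, 3, 4, 5
  i=6: 1, 1, 1, 2, 2, 3, 3, 4, 5, 6
  i=7: 1, 1, 2, 3, 3, 4, 4, 5, 6, 7
  i=8: 1, 1, 2, 3, 4, 5, 5, 6, 7, 8
  i=9: 1, 2, 3, 4, 5, 6, 6, 7, 8, 9
  i=10: 1, 2, 3, 4, 5, 6, 7, 8, 9, 10

second differences of R give the permutation w = (10, 6, 1, 4, 9, 8, 3, 5, 2, 7).

ℓ(w)=27; the 7 essential cells (i,j,r):

[(1, 9, 0), (2, 5, 0), (5, 8, 3), (6, 3, 1), (6, 5, 2), (6, 7, 3), (8, 2, 1)]


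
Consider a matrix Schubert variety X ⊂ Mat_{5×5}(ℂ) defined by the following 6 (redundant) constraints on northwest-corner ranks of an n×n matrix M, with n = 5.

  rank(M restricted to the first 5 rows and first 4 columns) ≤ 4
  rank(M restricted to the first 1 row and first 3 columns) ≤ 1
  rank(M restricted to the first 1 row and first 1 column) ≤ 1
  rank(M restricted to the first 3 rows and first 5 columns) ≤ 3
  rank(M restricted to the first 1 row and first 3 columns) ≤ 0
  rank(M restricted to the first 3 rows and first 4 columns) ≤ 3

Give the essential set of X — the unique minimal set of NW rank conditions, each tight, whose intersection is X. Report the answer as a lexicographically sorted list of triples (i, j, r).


Recovering R(i,j) via the rank-extension bound from the 6 conditions:

  R[1]: 0 | 0 | 0 | 1 | 1
  R[2]: 1 | 1 | 1 | 2 | 2
  R[3]: 1 | 2 | 2 | 3 | 3
  R[4]: 1 | 2 | 3 | 4 | 4
  R[5]: 1 | 2 | 3 | 4 | 5

second differences of R give the permutation w = (4, 1, 2, 3, 5).

Fulton essential set (1 of the 3 Rothe cells):

[(1, 3, 0)]


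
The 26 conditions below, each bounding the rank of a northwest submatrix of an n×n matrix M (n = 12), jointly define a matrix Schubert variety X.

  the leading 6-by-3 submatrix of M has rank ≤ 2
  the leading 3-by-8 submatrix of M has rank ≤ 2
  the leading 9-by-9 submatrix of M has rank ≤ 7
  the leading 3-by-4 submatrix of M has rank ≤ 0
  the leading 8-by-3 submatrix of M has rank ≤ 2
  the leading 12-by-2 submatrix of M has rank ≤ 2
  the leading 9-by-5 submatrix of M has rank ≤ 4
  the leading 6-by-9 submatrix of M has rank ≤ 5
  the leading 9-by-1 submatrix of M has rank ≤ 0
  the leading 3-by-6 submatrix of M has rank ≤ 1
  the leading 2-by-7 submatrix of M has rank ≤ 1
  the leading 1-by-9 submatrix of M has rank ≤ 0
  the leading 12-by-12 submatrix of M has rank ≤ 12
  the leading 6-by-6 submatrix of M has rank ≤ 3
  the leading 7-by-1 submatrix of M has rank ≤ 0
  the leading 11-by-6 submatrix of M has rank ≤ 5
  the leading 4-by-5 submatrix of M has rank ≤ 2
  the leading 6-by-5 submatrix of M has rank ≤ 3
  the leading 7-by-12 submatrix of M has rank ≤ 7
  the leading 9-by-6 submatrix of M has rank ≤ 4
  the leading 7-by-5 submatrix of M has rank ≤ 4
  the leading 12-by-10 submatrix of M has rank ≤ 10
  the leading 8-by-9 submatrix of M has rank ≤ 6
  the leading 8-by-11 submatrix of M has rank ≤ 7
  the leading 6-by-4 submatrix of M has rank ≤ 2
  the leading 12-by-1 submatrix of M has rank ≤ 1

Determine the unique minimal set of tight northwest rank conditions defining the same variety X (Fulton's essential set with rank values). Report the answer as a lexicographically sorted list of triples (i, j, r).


Computing R[i][j] = min implied NW-rank bound (n=12, 26 conditions):

  R[1]: 0  0  0  0  0  0  0  0  0  1  1  1
  R[2]: 0  0  0  0  1  1  1  1  1  2  2  2
  R[3]: 0  0  0  0  1  1  2  2  2  3  3  3
  R[4]: 0  1  1  1  2  2  3  3  3  4  4  4
  R[5]: 0  1  2  2  3  3  4  4  4  5  5  5
  R[6]: 0  1  2  2  3  3  4  5  5  6  6  6
  R[7]: 0  1  2  3  4  4  5  6  6  7  7  7
  R[8]: 0  1  2  3  4  4  5  6  6  7  7  8
  R[9]: 0  1  2  3  4  4  5  6  7  8  8  9
  R[10]: 1  2  3  4  5  5  6  7  8  9  9  10
  R[11]: 1  2  3  4  5  5  6  7  8  9  10  11
  R[12]: 1  2  3  4  5  6  7  8  9  10  11  12

reading off 1-entries of Δ²R: w = (10, 5, 7, 2, 3, 8, 4, 12, 9, 1, 11, 6).

Fulton essential set (10 of the 31 Rothe cells):

[(1, 9, 0), (3, 4, 0), (3, 6, 1), (6, 4, 2), (6, 6, 3), (8, 9, 6), (8, 11, 7), (9, 1, 0), (9, 6, 4), (11, 6, 5)]


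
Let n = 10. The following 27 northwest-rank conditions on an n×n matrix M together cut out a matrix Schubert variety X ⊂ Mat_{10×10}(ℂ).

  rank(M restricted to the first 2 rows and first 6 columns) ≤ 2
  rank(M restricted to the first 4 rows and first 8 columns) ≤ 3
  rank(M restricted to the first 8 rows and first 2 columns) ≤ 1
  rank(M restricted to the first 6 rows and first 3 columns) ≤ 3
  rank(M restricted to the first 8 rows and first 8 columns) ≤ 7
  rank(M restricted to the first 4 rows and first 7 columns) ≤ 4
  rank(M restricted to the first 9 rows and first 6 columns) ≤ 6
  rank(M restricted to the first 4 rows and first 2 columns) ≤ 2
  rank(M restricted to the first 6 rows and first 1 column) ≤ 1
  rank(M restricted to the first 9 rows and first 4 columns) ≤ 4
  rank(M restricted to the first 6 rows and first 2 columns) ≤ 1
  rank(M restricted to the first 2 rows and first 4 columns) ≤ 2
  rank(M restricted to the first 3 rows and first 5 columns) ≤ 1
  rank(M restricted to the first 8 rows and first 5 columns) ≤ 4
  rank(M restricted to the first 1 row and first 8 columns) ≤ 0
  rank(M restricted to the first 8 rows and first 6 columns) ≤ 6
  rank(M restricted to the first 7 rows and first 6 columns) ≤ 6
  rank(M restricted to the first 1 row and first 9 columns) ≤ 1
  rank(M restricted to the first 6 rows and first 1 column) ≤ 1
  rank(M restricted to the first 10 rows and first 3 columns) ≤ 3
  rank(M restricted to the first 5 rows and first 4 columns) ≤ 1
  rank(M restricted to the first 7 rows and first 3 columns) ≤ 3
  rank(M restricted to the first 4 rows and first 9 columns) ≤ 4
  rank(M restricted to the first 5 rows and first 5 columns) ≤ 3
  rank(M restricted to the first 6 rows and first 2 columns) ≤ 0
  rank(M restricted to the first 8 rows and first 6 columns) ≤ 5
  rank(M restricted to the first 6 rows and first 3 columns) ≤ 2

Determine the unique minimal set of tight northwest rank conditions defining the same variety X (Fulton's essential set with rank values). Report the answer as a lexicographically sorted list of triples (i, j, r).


Computing R[i][j] = min implied NW-rank bound (n=10, 27 conditions):

  row 1: 0 | 0 | 0 | 0 | 0 | 0 | 0 | 0 | 1 | 1
  row 2: 0 | 0 | 1 | 1 | 1 | 1 | 1 | 1 | 2 | 2
  row 3: 0 | 0 | 1 | 1 | 1 | 2 | 2 | 2 | 3 | 3
  row 4: 0 | 0 | 1 | 1 | 2 | 3 | 3 | 3 | 4 | 4
  row 5: 0 | 0 | 1 | 1 | 2 | 3 | 4 | 4 | 5 | 5
  row 6: 0 | 0 | 1 | 2 | 3 | 4 | 5 | 5 | 6 | 6
  row 7: 1 | 1 | 2 | 3 | 4 | 5 | 6 | 6 | 7 | 7
  row 8: 1 | 1 | 2 | 3 | 4 | 5 | 6 | 7 | 8 | 8
  row 9: 1 | 2 | 3 | 4 | 5 | 6 | 7 | 8 | 9 | 9
  row 10: 1 | 2 | 3 | 4 | 5 | 6 | 7 | 8 | 9 | 10

second differences of R give the permutation w = (9, 3, 6, 5, 7, 4, 1, 8, 2, 10).

|D(w)|=23, |Ess(w)|=5:

[(1, 8, 0), (3, 5, 1), (5, 4, 1), (6, 2, 0), (8, 2, 1)]
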